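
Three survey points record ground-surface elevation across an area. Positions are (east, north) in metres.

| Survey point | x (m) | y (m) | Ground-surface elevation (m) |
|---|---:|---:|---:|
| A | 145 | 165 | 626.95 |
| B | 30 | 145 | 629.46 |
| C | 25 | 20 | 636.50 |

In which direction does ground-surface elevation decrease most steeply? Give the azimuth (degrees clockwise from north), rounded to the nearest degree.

With z = a·x + b·y + c and A as origin, the differences give:
  (-115)·a + (-20)·b = +2.51
  (-120)·a + (-145)·b = +9.55
Eliminate b (×(-145) and ×(-20), subtract): 14275·a = -172.950 → a = ∂z/∂x = -0.01212
Back-substitute: b = ∂z/∂y = -0.05584.
Steepest decrease is along −∇f: components (+0.01212 E, +0.05584 N).
Azimuth = atan2(+0.01212, +0.05584) = 12.2° ≈ 012°.

012°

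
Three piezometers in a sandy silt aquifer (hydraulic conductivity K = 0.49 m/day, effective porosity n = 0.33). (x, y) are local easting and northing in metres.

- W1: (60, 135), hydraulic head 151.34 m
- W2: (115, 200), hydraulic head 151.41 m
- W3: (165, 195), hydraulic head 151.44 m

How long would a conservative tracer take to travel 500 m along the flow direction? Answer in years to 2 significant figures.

Taking W1 as reference: W2−W1 = (55, 65, +0.07); W3−W1 = (105, 60, +0.10).
Solve a·Δx + b·Δy = Δh: det = 55·60 − 105·65 = -3525.
∂h/∂x = [(+0.07)·60 − (+0.10)·65] / -3525 = +0.0006525
∂h/∂y = [55·(+0.10) − 105·(+0.07)] / -3525 = +0.0005248
|∇h| = √(0.0006525² + 0.0005248²) = 0.0008374
Seepage velocity v = K·i/n = 0.49 × 0.0008374 / 0.33 = 0.001243 m/day.
t = 500 / 0.001243 = 4.023e+05 days = 1.1e+03 years.

1100 years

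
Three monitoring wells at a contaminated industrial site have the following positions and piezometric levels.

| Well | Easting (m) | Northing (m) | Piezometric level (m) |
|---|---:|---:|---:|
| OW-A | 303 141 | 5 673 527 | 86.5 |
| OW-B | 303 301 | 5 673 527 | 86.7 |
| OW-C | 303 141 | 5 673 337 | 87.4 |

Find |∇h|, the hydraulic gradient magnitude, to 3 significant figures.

∂h/∂x = (86.7 − 86.5) / (303301 − 303141) = +0.001250
∂h/∂y = (87.4 − 86.5) / (5673337 − 5673527) = -0.004737
|∇h| = √(0.001250² + -0.004737²) = 0.004899

0.00490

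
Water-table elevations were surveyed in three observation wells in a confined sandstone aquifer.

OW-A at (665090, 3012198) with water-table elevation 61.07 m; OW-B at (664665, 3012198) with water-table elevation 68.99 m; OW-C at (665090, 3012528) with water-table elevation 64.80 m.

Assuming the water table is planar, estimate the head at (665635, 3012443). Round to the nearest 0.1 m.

53.7 m

∂h/∂x = (68.99 − 61.07) / (664665 − 665090) = -0.01864
∂h/∂y = (64.80 − 61.07) / (3012528 − 3012198) = +0.01130
h(665635, 3012443) = 61.07 + (-0.01864)·(545) + (+0.01130)·(245) = 61.07 -10.156 +2.769 = 53.683 m.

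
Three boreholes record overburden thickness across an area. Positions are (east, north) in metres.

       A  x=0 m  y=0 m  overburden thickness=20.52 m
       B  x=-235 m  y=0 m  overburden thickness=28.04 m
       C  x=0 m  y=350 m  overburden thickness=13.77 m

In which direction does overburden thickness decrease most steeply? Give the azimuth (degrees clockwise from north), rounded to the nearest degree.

∂d/∂x = (28.04 − 20.52) / (-235 − 0) = -0.03200
∂d/∂y = (13.77 − 20.52) / (350 − 0) = -0.01929
Steepest decrease is along −∇f: components (+0.03200 E, +0.01929 N).
Azimuth = atan2(+0.03200, +0.01929) = 58.9° ≈ 059°.

059°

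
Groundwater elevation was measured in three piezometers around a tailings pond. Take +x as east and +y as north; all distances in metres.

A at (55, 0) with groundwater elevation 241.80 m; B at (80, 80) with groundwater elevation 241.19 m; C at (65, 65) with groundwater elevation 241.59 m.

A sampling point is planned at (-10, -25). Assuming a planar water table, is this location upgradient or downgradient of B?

upgradient

Taking A as reference: B−A = (25, 80, -0.61); C−A = (10, 65, -0.21).
Determinant of the coordinate differences = 25·65 − 10·80 = 825.
∂h/∂x = [(-0.61)·65 − (-0.21)·80] / 825 = -0.02770
∂h/∂y = [25·(-0.21) − 10·(-0.61)] / 825 = +0.001030
Head at (-10, -25) = 241.80 + (-0.02770)·(-65) + (+0.001030)·(-25) = 243.57 m.
That is higher than the 241.19 m at B, so the point is upgradient.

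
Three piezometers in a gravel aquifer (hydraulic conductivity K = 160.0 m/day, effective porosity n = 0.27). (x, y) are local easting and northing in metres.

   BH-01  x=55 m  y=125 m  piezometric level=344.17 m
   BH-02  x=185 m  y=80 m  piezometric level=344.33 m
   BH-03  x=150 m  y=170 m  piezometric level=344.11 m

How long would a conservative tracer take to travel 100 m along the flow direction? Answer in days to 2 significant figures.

With h = a·x + b·y + c and BH-01 as origin, the differences give:
  130·a + (-45)·b = +0.16
  95·a + 45·b = -0.06
Eliminate b (×45 and ×(-45), subtract): 10125·a = 4.500 → a = ∂h/∂x = +0.0004444
Back-substitute: b = ∂h/∂y = -0.002272.
|∇h| = √(0.0004444² + -0.002272²) = 0.002315
Seepage velocity v = K·i/n = 160.0 × 0.002315 / 0.27 = 1.372 m/day.
t = 100 / 1.372 = 72.89 days.

73 days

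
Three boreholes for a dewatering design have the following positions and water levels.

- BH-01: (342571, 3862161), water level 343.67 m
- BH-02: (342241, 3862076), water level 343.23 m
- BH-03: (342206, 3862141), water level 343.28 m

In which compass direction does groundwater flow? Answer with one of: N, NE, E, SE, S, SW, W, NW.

SW

Differences from BH-01: to BH-02 (Δx, Δy, Δh) = (-330, -85, -0.44); to BH-03 = (-365, -20, -0.39).
Determinant of the coordinate differences = (-330)·(-20) − (-365)·(-85) = -24425.
∂h/∂x = [(-0.44)·(-20) − (-0.39)·(-85)] / -24425 = +0.0009969
∂h/∂y = [(-330)·(-0.39) − (-365)·(-0.44)] / -24425 = +0.001306
Flow = −∇h = (-0.0009969 east, -0.001306 north), which points southwest.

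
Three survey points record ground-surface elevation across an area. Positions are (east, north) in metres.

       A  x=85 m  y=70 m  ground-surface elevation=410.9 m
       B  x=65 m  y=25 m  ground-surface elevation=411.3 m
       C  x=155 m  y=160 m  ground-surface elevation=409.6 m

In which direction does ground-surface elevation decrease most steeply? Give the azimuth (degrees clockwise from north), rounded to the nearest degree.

085°

Three-point gradient (reference A): Δ to B = (-20, -45, +0.4), Δ to C = (70, 90, -1.3).
∂z/∂x = -0.01667, ∂z/∂y = -0.001481 (det = 1350).
Steepest decrease is along −∇f: components (+0.01667 E, +0.001481 N).
Azimuth = atan2(+0.01667, +0.001481) = 84.9° ≈ 085°.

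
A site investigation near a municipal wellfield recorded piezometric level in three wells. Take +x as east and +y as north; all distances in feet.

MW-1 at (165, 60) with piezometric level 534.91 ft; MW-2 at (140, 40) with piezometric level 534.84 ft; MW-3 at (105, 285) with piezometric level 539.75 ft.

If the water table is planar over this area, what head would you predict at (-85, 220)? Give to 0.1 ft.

Differences from MW-1: to MW-2 (Δx, Δy, Δh) = (-25, -20, -0.07); to MW-3 = (-60, 225, +4.84).
Solve a·Δx + b·Δy = Δh: det = (-25)·225 − (-60)·(-20) = -6825.
∂h/∂x = [(-0.07)·225 − (+4.84)·(-20)] / -6825 = -0.01188
∂h/∂y = [(-25)·(+4.84) − (-60)·(-0.07)] / -6825 = +0.01834
h(-85, 220) = 534.91 + (-0.01188)·(-250) + (+0.01834)·(160) = 534.91 +2.969 +2.935 = 540.814 ft.

540.8 ft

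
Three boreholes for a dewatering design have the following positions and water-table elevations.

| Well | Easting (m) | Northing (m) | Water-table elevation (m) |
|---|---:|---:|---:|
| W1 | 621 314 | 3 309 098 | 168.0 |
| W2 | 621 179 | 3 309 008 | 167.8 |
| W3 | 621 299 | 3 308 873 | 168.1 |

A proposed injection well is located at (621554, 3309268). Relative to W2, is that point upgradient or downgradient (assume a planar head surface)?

Differences from W1: to W2 (Δx, Δy, Δh) = (-135, -90, -0.2); to W3 = (-15, -225, +0.1).
Solve a·Δx + b·Δy = Δh: det = (-135)·(-225) − (-15)·(-90) = 29025.
∂h/∂x = [(-0.2)·(-225) − (+0.1)·(-90)] / 29025 = +0.001860
∂h/∂y = [(-135)·(+0.1) − (-15)·(-0.2)] / 29025 = -0.0005685
Head at (621554, 3309268) = 168.0 + (+0.001860)·(240) + (-0.0005685)·(170) = 168.35 m.
That is higher than the 167.8 m at W2, so the point is upgradient.

upgradient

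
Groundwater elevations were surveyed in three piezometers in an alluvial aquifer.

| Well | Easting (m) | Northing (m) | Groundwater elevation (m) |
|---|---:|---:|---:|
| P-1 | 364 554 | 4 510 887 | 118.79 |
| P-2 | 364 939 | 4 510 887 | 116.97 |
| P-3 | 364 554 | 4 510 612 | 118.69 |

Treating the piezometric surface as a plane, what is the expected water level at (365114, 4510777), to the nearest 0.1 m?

∂h/∂x = (116.97 − 118.79) / (364939 − 364554) = -0.004727
∂h/∂y = (118.69 − 118.79) / (4510612 − 4510887) = +0.0003636
h(365114, 4510777) = 118.79 + (-0.004727)·(560) + (+0.0003636)·(-110) = 118.79 -2.647 -0.040 = 116.103 m.

116.1 m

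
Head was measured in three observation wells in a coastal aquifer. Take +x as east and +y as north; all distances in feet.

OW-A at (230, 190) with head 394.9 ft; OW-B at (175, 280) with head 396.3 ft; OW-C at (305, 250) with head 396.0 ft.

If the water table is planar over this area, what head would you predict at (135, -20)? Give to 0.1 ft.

391.3 ft

Three-point gradient (reference OW-A): Δ to OW-B = (-55, 90, +1.4), Δ to OW-C = (75, 60, +1.1).
∂h/∂x = +0.001493, ∂h/∂y = +0.01647 (det = -10050).
h(135, -20) = 394.9 + (+0.001493)·(-95) + (+0.01647)·(-210) = 394.9 -0.142 -3.458 = 391.300 ft.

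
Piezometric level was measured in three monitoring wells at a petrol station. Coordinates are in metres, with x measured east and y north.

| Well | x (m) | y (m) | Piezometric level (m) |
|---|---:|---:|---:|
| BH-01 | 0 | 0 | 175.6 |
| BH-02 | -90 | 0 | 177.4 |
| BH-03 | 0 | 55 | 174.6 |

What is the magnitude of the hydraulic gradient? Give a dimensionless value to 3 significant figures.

0.0270

∂h/∂x = (177.4 − 175.6) / (-90 − 0) = -0.02000
∂h/∂y = (174.6 − 175.6) / (55 − 0) = -0.01818
|∇h| = √(-0.02000² + -0.01818²) = 0.02703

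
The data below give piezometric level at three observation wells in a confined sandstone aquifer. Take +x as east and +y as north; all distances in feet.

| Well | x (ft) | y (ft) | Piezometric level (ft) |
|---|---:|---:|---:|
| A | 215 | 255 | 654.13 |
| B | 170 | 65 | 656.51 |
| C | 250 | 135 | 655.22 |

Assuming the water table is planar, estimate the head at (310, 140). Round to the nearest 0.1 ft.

Taking A as reference: B−A = (-45, -190, +2.38); C−A = (35, -120, +1.09).
Solve a·Δx + b·Δy = Δh: det = (-45)·(-120) − 35·(-190) = 12050.
∂h/∂x = [(+2.38)·(-120) − (+1.09)·(-190)] / 12050 = -0.006515
∂h/∂y = [(-45)·(+1.09) − 35·(+2.38)] / 12050 = -0.01098
h(310, 140) = 654.13 + (-0.006515)·(95) + (-0.01098)·(-115) = 654.13 -0.619 +1.263 = 654.774 ft.

654.8 ft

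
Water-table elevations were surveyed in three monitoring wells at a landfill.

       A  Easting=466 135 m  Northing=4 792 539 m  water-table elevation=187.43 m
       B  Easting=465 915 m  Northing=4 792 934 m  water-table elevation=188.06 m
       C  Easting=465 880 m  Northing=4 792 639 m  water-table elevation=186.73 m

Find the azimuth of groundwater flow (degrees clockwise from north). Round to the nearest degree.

227°

Three-point gradient (reference A): Δ to B = (-220, 395, +0.63), Δ to C = (-255, 100, -0.70).
∂h/∂x = +0.004312, ∂h/∂y = +0.003997 (det = 78725).
Flow direction (−∇h) has components (-0.004312 E, -0.003997 N).
Azimuth = atan2(E, N) = atan2(-0.004312, -0.003997) = 227.2° ≈ 227°.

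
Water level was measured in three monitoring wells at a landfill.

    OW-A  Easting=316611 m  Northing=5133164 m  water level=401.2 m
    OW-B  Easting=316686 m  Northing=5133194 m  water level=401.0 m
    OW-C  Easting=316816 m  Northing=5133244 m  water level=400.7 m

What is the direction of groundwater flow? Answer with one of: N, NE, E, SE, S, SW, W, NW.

N

Differences from OW-A: to OW-B (Δx, Δy, Δh) = (75, 30, -0.2); to OW-C = (205, 80, -0.5).
Determinant of the coordinate differences = 75·80 − 205·30 = -150.
∂h/∂x = [(-0.2)·80 − (-0.5)·30] / -150 = +0.006667
∂h/∂y = [75·(-0.5) − 205·(-0.2)] / -150 = -0.02333
Flow = −∇h = (-0.006667 east, +0.02333 north), which points north.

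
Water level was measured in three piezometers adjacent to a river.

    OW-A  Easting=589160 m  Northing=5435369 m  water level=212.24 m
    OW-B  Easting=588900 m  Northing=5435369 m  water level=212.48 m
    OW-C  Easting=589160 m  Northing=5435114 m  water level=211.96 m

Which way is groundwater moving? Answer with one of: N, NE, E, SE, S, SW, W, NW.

∂h/∂x = (212.48 − 212.24) / (588900 − 589160) = -0.0009231
∂h/∂y = (211.96 − 212.24) / (5435114 − 5435369) = +0.001098
Flow = −∇h = (+0.0009231 east, -0.001098 north), which points southeast.

SE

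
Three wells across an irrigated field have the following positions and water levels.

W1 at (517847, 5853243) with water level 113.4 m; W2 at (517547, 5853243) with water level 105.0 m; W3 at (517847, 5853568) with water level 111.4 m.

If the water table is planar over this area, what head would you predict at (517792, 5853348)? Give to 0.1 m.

111.2 m

∂h/∂x = (105.0 − 113.4) / (517547 − 517847) = +0.02800
∂h/∂y = (111.4 − 113.4) / (5853568 − 5853243) = -0.006154
h(517792, 5853348) = 113.4 + (+0.02800)·(-55) + (-0.006154)·(105) = 113.4 -1.540 -0.646 = 111.214 m.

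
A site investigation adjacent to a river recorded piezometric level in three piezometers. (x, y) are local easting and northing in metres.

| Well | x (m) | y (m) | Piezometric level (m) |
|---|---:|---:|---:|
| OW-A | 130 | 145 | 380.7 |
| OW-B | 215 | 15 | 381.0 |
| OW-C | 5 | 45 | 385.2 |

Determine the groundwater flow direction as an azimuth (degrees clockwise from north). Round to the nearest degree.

With h = a·x + b·y + c and OW-A as origin, the differences give:
  85·a + (-130)·b = +0.3
  (-125)·a + (-100)·b = +4.5
Eliminate b (×(-100) and ×(-130), subtract): -24750·a = 555.00 → a = ∂h/∂x = -0.02242
Back-substitute: b = ∂h/∂y = -0.01697.
Flow direction (−∇h) has components (+0.02242 E, +0.01697 N).
Azimuth = atan2(E, N) = atan2(+0.02242, +0.01697) = 52.9° ≈ 053°.

053°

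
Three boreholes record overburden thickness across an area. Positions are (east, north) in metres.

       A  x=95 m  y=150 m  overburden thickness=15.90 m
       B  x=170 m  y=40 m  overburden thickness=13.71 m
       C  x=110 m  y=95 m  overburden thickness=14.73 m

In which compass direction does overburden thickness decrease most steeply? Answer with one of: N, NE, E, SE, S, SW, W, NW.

Taking A as reference: B−A = (75, -110, -2.19); C−A = (15, -55, -1.17).
Solve a·Δx + b·Δy = Δd: det = 75·(-55) − 15·(-110) = -2475.
∂d/∂x = [(-2.19)·(-55) − (-1.17)·(-110)] / -2475 = +0.003333
∂d/∂y = [75·(-1.17) − 15·(-2.19)] / -2475 = +0.02218
Steepest decrease is along −∇f = (-0.003333 E, -0.02218 N) → south.

S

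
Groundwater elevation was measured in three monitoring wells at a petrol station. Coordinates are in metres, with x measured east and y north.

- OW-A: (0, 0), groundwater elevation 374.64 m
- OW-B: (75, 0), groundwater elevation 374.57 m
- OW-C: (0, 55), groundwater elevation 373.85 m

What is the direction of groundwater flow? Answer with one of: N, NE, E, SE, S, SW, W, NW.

N

∂h/∂x = (374.57 − 374.64) / (75 − 0) = -0.0009333
∂h/∂y = (373.85 − 374.64) / (55 − 0) = -0.01436
Flow = −∇h = (+0.0009333 east, +0.01436 north), which points north.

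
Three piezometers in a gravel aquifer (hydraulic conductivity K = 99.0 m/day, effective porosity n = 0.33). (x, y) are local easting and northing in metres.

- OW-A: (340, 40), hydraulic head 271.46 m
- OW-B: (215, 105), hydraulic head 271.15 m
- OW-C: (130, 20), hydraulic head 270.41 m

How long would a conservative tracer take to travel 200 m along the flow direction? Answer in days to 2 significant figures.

Three-point gradient (reference OW-A): Δ to OW-B = (-125, 65, -0.31), Δ to OW-C = (-210, -20, -1.05).
∂h/∂x = +0.004610, ∂h/∂y = +0.004096 (det = 16150).
|∇h| = √(0.004610² + 0.004096²) = 0.006167
Seepage velocity v = K·i/n = 99.0 × 0.006167 / 0.33 = 1.85 m/day.
t = 200 / 1.85 = 108.1 days.

110 days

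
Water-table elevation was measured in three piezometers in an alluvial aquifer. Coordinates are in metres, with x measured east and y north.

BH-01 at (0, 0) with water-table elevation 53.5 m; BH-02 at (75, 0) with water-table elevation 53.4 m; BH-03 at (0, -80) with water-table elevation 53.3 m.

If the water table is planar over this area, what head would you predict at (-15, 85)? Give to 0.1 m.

∂h/∂x = (53.4 − 53.5) / (75 − 0) = -0.001333
∂h/∂y = (53.3 − 53.5) / (-80 − 0) = +0.002500
h(-15, 85) = 53.5 + (-0.001333)·(-15) + (+0.002500)·(85) = 53.5 +0.020 +0.213 = 53.733 m.

53.7 m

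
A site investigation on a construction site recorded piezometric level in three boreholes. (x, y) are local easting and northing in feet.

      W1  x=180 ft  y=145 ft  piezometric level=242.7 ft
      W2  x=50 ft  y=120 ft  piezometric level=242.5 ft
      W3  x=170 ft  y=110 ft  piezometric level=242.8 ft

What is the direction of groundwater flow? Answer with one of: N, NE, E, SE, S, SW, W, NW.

NW

Taking W1 as reference: W2−W1 = (-130, -25, -0.2); W3−W1 = (-10, -35, +0.1).
Determinant of the coordinate differences = (-130)·(-35) − (-10)·(-25) = 4300.
∂h/∂x = [(-0.2)·(-35) − (+0.1)·(-25)] / 4300 = +0.002209
∂h/∂y = [(-130)·(+0.1) − (-10)·(-0.2)] / 4300 = -0.003488
Flow = −∇h = (-0.002209 east, +0.003488 north), which points northwest.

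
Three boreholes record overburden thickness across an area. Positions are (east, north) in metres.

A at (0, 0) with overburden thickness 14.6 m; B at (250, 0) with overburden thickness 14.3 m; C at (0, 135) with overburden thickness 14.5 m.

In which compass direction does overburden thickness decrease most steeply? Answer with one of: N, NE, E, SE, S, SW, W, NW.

∂d/∂x = (14.3 − 14.6) / (250 − 0) = -0.001200
∂d/∂y = (14.5 − 14.6) / (135 − 0) = -0.0007407
Steepest decrease is along −∇f = (+0.001200 E, +0.0007407 N) → northeast.

NE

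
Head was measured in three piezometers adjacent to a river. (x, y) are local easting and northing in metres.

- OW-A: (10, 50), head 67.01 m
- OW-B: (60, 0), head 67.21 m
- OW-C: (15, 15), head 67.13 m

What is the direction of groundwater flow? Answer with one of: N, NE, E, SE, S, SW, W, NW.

Differences from OW-A: to OW-B (Δx, Δy, Δh) = (50, -50, +0.20); to OW-C = (5, -35, +0.12).
Solve a·Δx + b·Δy = Δh: det = 50·(-35) − 5·(-50) = -1500.
∂h/∂x = [(+0.20)·(-35) − (+0.12)·(-50)] / -1500 = +0.0006667
∂h/∂y = [50·(+0.12) − 5·(+0.20)] / -1500 = -0.003333
Flow = −∇h = (-0.0006667 east, +0.003333 north), which points north.

N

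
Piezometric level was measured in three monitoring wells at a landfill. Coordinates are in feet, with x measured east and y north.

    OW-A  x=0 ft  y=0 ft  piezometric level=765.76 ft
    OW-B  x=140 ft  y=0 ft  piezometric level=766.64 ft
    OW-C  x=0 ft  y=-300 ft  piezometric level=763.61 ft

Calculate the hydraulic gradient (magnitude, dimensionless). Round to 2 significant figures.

∂h/∂x = (766.64 − 765.76) / (140 − 0) = +0.006286
∂h/∂y = (763.61 − 765.76) / (-300 − 0) = +0.007167
|∇h| = √(0.006286² + 0.007167²) = 0.009533

0.0095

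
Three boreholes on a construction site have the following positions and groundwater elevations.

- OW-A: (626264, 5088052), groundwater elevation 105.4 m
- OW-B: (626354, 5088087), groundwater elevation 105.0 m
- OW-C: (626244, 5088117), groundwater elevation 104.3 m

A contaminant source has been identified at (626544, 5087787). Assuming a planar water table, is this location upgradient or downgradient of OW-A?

upgradient

With h = a·x + b·y + c and OW-A as origin, the differences give:
  90·a + 35·b = -0.4
  (-20)·a + 65·b = -1.1
Eliminate b (×65 and ×35, subtract): 6550·a = 12.50 → a = ∂h/∂x = +0.001908
Back-substitute: b = ∂h/∂y = -0.01634.
Head at (626544, 5087787) = 105.4 + (+0.001908)·(280) + (-0.01634)·(-265) = 110.26 m.
That is higher than the 105.4 m at OW-A, so the point is upgradient.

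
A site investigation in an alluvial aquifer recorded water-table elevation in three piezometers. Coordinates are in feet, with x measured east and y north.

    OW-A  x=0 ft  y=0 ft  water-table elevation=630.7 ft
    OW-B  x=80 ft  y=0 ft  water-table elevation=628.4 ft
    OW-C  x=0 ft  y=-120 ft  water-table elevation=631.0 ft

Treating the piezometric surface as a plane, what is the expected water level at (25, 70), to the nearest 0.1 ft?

∂h/∂x = (628.4 − 630.7) / (80 − 0) = -0.02875
∂h/∂y = (631.0 − 630.7) / (-120 − 0) = -0.002500
h(25, 70) = 630.7 + (-0.02875)·(25) + (-0.002500)·(70) = 630.7 -0.719 -0.175 = 629.806 ft.

629.8 ft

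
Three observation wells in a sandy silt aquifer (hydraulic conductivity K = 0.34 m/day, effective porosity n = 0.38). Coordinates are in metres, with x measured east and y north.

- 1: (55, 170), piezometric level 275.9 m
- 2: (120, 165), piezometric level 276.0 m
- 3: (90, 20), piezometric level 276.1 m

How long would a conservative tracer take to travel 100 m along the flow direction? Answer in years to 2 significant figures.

170 years

Differences from 1: to 2 (Δx, Δy, Δh) = (65, -5, +0.1); to 3 = (35, -150, +0.2).
Solve a·Δx + b·Δy = Δh: det = 65·(-150) − 35·(-5) = -9575.
∂h/∂x = [(+0.1)·(-150) − (+0.2)·(-5)] / -9575 = +0.001462
∂h/∂y = [65·(+0.2) − 35·(+0.1)] / -9575 = -0.0009922
|∇h| = √(0.001462² + -0.0009922²) = 0.001767
Seepage velocity v = K·i/n = 0.34 × 0.001767 / 0.38 = 0.001581 m/day.
t = 100 / 0.001581 = 6.325e+04 days = 173 years.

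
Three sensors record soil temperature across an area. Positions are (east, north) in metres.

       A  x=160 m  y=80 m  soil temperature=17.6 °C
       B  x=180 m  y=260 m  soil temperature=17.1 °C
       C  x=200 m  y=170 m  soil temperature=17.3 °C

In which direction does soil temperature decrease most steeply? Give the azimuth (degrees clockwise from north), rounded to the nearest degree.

033°

Taking A as reference: B−A = (20, 180, -0.5); C−A = (40, 90, -0.3).
Determinant of the coordinate differences = 20·90 − 40·180 = -5400.
∂T/∂x = [(-0.5)·90 − (-0.3)·180] / -5400 = -0.001667
∂T/∂y = [20·(-0.3) − 40·(-0.5)] / -5400 = -0.002593
Steepest decrease is along −∇f: components (+0.001667 E, +0.002593 N).
Azimuth = atan2(+0.001667, +0.002593) = 32.7° ≈ 033°.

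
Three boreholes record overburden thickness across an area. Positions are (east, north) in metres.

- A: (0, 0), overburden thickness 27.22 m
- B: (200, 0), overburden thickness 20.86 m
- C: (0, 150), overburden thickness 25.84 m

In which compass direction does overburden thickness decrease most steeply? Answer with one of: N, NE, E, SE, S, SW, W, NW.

∂d/∂x = (20.86 − 27.22) / (200 − 0) = -0.03180
∂d/∂y = (25.84 − 27.22) / (150 − 0) = -0.009200
Steepest decrease is along −∇f = (+0.03180 E, +0.009200 N) → east.

E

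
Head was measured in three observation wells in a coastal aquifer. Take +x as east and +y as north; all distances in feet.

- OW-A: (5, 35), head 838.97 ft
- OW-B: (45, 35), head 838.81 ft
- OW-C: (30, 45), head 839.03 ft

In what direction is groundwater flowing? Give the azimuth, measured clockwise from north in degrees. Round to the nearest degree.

166°

Three-point gradient (reference OW-A): Δ to OW-B = (40, 0, -0.16), Δ to OW-C = (25, 10, +0.06).
∂h/∂x = -0.004000, ∂h/∂y = +0.01600 (det = 400).
Flow direction (−∇h) has components (+0.004000 E, -0.01600 N).
Azimuth = atan2(E, N) = atan2(+0.004000, -0.01600) = 166.0° ≈ 166°.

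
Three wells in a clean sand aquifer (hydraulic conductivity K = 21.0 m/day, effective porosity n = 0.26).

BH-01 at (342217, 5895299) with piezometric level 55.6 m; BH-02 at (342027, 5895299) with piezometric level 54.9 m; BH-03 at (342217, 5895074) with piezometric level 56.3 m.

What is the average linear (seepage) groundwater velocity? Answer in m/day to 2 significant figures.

∂h/∂x = (54.9 − 55.6) / (342027 − 342217) = +0.003684
∂h/∂y = (56.3 − 55.6) / (5895074 − 5895299) = -0.003111
|∇h| = √(0.003684² + -0.003111²) = 0.004822
Seepage velocity v = K·i/n = 21.0 × 0.004822 / 0.26 = 0.3895 m/day.

0.39 m/day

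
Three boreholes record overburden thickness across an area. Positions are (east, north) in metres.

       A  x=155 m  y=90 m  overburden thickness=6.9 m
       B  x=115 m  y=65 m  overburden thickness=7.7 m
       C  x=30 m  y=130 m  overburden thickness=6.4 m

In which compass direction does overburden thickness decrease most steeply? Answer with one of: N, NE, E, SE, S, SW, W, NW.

N

With d = a·x + b·y + c and A as origin, the differences give:
  (-40)·a + (-25)·b = +0.8
  (-125)·a + 40·b = -0.5
Eliminate b (×40 and ×(-25), subtract): -4725·a = 19.50 → a = ∂d/∂x = -0.004127
Back-substitute: b = ∂d/∂y = -0.02540.
Steepest decrease is along −∇f = (+0.004127 E, +0.02540 N) → north.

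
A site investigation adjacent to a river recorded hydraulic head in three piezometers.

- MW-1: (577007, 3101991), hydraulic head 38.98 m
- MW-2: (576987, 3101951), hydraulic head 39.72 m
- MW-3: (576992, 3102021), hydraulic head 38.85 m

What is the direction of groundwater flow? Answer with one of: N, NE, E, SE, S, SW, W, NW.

NE

Three-point gradient (reference MW-1): Δ to MW-2 = (-20, -40, +0.74), Δ to MW-3 = (-15, 30, -0.13).
∂h/∂x = -0.01417, ∂h/∂y = -0.01142 (det = -1200).
Flow = −∇h = (+0.01417 east, +0.01142 north), which points northeast.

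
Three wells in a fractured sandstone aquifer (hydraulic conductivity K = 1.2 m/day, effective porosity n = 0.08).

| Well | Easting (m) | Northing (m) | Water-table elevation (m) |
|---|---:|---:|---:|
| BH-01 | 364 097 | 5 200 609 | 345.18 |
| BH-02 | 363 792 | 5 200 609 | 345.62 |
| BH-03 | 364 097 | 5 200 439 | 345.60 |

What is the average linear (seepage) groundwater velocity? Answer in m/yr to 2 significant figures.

∂h/∂x = (345.62 − 345.18) / (363792 − 364097) = -0.001443
∂h/∂y = (345.60 − 345.18) / (5200439 − 5200609) = -0.002471
|∇h| = √(-0.001443² + -0.002471²) = 0.002861
Seepage velocity v = K·i/n = 1.2 × 0.002861 / 0.08 = 0.04291 m/day = 15.67 m/yr.

16 m/yr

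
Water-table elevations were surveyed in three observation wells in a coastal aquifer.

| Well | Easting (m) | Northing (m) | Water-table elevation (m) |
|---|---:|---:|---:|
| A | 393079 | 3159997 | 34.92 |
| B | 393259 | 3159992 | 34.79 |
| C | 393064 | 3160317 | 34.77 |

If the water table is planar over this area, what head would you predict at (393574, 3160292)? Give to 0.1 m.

With h = a·x + b·y + c and A as origin, the differences give:
  180·a + (-5)·b = -0.13
  (-15)·a + 320·b = -0.15
Eliminate b (×320 and ×(-5), subtract): 57525·a = -42.350 → a = ∂h/∂x = -0.0007362
Back-substitute: b = ∂h/∂y = -0.0005033.
h(393574, 3160292) = 34.92 + (-0.0007362)·(495) + (-0.0005033)·(295) = 34.92 -0.364 -0.148 = 34.407 m.

34.4 m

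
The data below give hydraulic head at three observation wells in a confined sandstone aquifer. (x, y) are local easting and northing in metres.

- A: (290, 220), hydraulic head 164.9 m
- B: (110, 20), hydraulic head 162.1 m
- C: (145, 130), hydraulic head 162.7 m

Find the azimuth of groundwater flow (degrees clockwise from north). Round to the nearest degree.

Differences from A: to B (Δx, Δy, Δh) = (-180, -200, -2.8); to C = (-145, -90, -2.2).
Determinant of the coordinate differences = (-180)·(-90) − (-145)·(-200) = -12800.
∂h/∂x = [(-2.8)·(-90) − (-2.2)·(-200)] / -12800 = +0.01469
∂h/∂y = [(-180)·(-2.2) − (-145)·(-2.8)] / -12800 = +0.0007812
Flow direction (−∇h) has components (-0.01469 E, -0.0007812 N).
Azimuth = atan2(E, N) = atan2(-0.01469, -0.0007812) = 267.0° ≈ 267°.

267°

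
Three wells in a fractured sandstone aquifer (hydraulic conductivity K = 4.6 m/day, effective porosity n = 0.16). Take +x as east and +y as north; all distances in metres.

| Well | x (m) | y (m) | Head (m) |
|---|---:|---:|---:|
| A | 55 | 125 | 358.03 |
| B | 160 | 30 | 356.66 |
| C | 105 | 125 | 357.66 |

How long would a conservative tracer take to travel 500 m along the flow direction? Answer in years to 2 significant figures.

4.9 years

Differences from A: to B (Δx, Δy, Δh) = (105, -95, -1.37); to C = (50, 0, -0.37).
Determinant of the coordinate differences = 105·0 − 50·(-95) = 4750.
∂h/∂x = [(-1.37)·0 − (-0.37)·(-95)] / 4750 = -0.007400
∂h/∂y = [105·(-0.37) − 50·(-1.37)] / 4750 = +0.006242
|∇h| = √(-0.007400² + 0.006242²) = 0.009681
Seepage velocity v = K·i/n = 4.6 × 0.009681 / 0.16 = 0.2783 m/day.
t = 500 / 0.2783 = 1797 days = 4.92 years.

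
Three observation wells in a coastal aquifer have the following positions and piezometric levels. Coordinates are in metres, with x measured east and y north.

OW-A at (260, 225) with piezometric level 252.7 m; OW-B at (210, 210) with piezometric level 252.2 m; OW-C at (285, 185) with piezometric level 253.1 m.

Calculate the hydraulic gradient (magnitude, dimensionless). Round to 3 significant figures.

0.0114

With h = a·x + b·y + c and OW-A as origin, the differences give:
  (-50)·a + (-15)·b = -0.5
  25·a + (-40)·b = +0.4
Eliminate b (×(-40) and ×(-15), subtract): 2375·a = 26.00 → a = ∂h/∂x = +0.01095
Back-substitute: b = ∂h/∂y = -0.003158.
|∇h| = √(0.01095² + -0.003158²) = 0.0114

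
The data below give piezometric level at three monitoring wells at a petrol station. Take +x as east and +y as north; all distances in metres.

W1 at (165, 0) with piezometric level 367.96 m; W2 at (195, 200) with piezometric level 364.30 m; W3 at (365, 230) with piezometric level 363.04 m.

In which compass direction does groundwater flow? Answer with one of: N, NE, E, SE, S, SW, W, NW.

N

With h = a·x + b·y + c and W1 as origin, the differences give:
  30·a + 200·b = -3.66
  200·a + 230·b = -4.92
Eliminate b (×230 and ×200, subtract): -33100·a = 142.200 → a = ∂h/∂x = -0.004296
Back-substitute: b = ∂h/∂y = -0.01766.
Flow = −∇h = (+0.004296 east, +0.01766 north), which points north.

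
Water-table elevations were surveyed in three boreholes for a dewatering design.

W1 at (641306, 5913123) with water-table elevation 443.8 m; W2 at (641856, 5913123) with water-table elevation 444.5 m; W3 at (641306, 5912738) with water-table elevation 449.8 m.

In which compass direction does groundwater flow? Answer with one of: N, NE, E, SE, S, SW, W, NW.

N

∂h/∂x = (444.5 − 443.8) / (641856 − 641306) = +0.001273
∂h/∂y = (449.8 − 443.8) / (5912738 − 5913123) = -0.01558
Flow = −∇h = (-0.001273 east, +0.01558 north), which points north.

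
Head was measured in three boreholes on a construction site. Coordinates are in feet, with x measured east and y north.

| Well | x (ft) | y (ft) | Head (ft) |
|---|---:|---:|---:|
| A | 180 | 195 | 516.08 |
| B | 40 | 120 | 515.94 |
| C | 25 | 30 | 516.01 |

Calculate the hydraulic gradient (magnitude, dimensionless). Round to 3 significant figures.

0.00187

With h = a·x + b·y + c and A as origin, the differences give:
  (-140)·a + (-75)·b = -0.14
  (-155)·a + (-165)·b = -0.07
Eliminate b (×(-165) and ×(-75), subtract): 11475·a = 17.850 → a = ∂h/∂x = +0.001556
Back-substitute: b = ∂h/∂y = -0.001037.
|∇h| = √(0.001556² + -0.001037²) = 0.00187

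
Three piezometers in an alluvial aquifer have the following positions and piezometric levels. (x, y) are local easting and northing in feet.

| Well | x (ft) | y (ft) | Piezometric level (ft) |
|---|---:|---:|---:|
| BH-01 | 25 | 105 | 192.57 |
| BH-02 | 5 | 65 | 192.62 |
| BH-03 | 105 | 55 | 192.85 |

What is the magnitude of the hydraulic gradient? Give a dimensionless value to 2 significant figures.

Three-point gradient (reference BH-01): Δ to BH-02 = (-20, -40, +0.05), Δ to BH-03 = (80, -50, +0.28).
∂h/∂x = +0.002071, ∂h/∂y = -0.002286 (det = 4200).
|∇h| = √(0.002071² + -0.002286²) = 0.003085

0.0031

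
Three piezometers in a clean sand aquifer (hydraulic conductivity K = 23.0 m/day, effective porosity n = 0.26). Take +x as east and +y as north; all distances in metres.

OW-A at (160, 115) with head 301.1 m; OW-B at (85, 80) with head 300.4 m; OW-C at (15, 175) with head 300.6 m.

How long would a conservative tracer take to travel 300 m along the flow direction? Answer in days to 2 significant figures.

Three-point gradient (reference OW-A): Δ to OW-B = (-75, -35, -0.7), Δ to OW-C = (-145, 60, -0.5).
∂h/∂x = +0.006214, ∂h/∂y = +0.006684 (det = -9575).
|∇h| = √(0.006214² + 0.006684²) = 0.009126
Seepage velocity v = K·i/n = 23.0 × 0.009126 / 0.26 = 0.8073 m/day.
t = 300 / 0.8073 = 371.6 days.

370 days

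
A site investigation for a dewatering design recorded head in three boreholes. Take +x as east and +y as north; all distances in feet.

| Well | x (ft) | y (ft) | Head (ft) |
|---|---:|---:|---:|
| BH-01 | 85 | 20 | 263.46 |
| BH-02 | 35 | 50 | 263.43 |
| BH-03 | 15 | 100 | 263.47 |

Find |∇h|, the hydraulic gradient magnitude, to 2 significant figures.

Differences from BH-01: to BH-02 (Δx, Δy, Δh) = (-50, 30, -0.03); to BH-03 = (-70, 80, +0.01).
Determinant of the coordinate differences = (-50)·80 − (-70)·30 = -1900.
∂h/∂x = [(-0.03)·80 − (+0.01)·30] / -1900 = +0.001421
∂h/∂y = [(-50)·(+0.01) − (-70)·(-0.03)] / -1900 = +0.001368
|∇h| = √(0.001421² + 0.001368²) = 0.001972

0.0020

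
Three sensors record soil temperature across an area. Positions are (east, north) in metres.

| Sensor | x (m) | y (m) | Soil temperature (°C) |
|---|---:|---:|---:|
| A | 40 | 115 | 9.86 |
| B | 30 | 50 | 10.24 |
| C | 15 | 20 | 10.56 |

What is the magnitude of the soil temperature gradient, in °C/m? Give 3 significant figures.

With T = a·x + b·y + c and A as origin, the differences give:
  (-10)·a + (-65)·b = +0.38
  (-25)·a + (-95)·b = +0.70
Eliminate b (×(-95) and ×(-65), subtract): -675·a = 9.400 → a = ∂T/∂x = -0.01393
Back-substitute: b = ∂T/∂y = -0.003704.
|∇f| = √(-0.01393² + -0.003704²) = 0.01441 °C/m

0.0144 °C/m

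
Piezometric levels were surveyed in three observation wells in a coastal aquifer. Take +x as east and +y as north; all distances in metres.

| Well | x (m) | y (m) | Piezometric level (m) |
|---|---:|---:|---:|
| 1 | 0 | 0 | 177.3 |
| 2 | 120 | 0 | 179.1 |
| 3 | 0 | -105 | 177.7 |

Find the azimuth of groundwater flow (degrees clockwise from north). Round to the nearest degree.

284°

∂h/∂x = (179.1 − 177.3) / (120 − 0) = +0.01500
∂h/∂y = (177.7 − 177.3) / (-105 − 0) = -0.003810
Flow direction (−∇h) has components (-0.01500 E, +0.003810 N).
Azimuth = atan2(E, N) = atan2(-0.01500, +0.003810) = 284.3° ≈ 284°.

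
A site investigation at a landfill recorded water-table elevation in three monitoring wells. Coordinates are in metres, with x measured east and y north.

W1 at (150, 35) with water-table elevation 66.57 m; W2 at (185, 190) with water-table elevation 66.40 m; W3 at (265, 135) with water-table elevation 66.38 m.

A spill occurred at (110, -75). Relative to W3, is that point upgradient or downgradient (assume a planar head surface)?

upgradient

Differences from W1: to W2 (Δx, Δy, Δh) = (35, 155, -0.17); to W3 = (115, 100, -0.19).
Determinant of the coordinate differences = 35·100 − 115·155 = -14325.
∂h/∂x = [(-0.17)·100 − (-0.19)·155] / -14325 = -0.0008691
∂h/∂y = [35·(-0.19) − 115·(-0.17)] / -14325 = -0.0009005
Head at (110, -75) = 66.57 + (-0.0008691)·(-40) + (-0.0009005)·(-110) = 66.70 m.
That is higher than the 66.38 m at W3, so the point is upgradient.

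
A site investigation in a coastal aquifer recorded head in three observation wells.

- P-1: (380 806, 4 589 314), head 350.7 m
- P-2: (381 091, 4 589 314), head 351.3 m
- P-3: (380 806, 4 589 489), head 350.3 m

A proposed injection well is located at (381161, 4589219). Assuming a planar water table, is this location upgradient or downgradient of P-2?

upgradient

∂h/∂x = (351.3 − 350.7) / (381091 − 380806) = +0.002105
∂h/∂y = (350.3 − 350.7) / (4589489 − 4589314) = -0.002286
Head at (381161, 4589219) = 350.7 + (+0.002105)·(355) + (-0.002286)·(-95) = 351.66 m.
That is higher than the 351.3 m at P-2, so the point is upgradient.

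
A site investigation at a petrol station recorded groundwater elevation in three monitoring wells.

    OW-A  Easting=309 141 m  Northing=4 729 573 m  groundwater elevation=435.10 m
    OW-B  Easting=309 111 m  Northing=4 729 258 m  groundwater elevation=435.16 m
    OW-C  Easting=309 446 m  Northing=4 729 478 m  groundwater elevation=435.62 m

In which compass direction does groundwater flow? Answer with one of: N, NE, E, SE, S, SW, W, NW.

W

With h = a·x + b·y + c and OW-A as origin, the differences give:
  (-30)·a + (-315)·b = +0.06
  305·a + (-95)·b = +0.52
Eliminate b (×(-95) and ×(-315), subtract): 98925·a = 158.100 → a = ∂h/∂x = +0.001598
Back-substitute: b = ∂h/∂y = -0.0003427.
Flow = −∇h = (-0.001598 east, +0.0003427 north), which points west.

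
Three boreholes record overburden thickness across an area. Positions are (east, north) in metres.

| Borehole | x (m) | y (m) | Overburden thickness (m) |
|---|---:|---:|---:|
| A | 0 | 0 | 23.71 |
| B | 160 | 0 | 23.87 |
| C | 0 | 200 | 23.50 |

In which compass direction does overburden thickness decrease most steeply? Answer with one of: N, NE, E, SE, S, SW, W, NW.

∂d/∂x = (23.87 − 23.71) / (160 − 0) = +0.001000
∂d/∂y = (23.50 − 23.71) / (200 − 0) = -0.001050
Steepest decrease is along −∇f = (-0.001000 E, +0.001050 N) → northwest.

NW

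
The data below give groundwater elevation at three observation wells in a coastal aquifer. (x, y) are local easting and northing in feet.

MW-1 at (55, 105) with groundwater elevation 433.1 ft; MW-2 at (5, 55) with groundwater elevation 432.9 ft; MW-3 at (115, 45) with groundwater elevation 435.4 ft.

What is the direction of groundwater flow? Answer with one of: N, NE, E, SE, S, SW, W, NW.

NW

Taking MW-1 as reference: MW-2−MW-1 = (-50, -50, -0.2); MW-3−MW-1 = (60, -60, +2.3).
Determinant of the coordinate differences = (-50)·(-60) − 60·(-50) = 6000.
∂h/∂x = [(-0.2)·(-60) − (+2.3)·(-50)] / 6000 = +0.02117
∂h/∂y = [(-50)·(+2.3) − 60·(-0.2)] / 6000 = -0.01717
Flow = −∇h = (-0.02117 east, +0.01717 north), which points northwest.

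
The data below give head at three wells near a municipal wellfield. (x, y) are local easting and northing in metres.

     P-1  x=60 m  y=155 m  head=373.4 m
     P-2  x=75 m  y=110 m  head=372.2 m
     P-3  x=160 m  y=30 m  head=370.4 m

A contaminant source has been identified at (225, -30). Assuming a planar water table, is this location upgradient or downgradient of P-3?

With h = a·x + b·y + c and P-1 as origin, the differences give:
  15·a + (-45)·b = -1.2
  100·a + (-125)·b = -3.0
Eliminate b (×(-125) and ×(-45), subtract): 2625·a = 15.00 → a = ∂h/∂x = +0.005714
Back-substitute: b = ∂h/∂y = +0.02857.
Head at (225, -30) = 373.4 + (+0.005714)·(165) + (+0.02857)·(-185) = 369.06 m.
That is lower than the 370.4 m at P-3, so the point is downgradient.

downgradient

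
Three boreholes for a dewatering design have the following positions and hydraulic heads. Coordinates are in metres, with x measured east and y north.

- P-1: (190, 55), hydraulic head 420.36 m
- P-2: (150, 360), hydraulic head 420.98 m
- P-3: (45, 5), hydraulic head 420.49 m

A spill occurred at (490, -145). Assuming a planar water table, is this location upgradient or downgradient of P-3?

downgradient

With h = a·x + b·y + c and P-1 as origin, the differences give:
  (-40)·a + 305·b = +0.62
  (-145)·a + (-50)·b = +0.13
Eliminate b (×(-50) and ×305, subtract): 46225·a = -70.650 → a = ∂h/∂x = -0.001528
Back-substitute: b = ∂h/∂y = +0.001832.
Head at (490, -145) = 420.36 + (-0.001528)·(300) + (+0.001832)·(-200) = 419.54 m.
That is lower than the 420.49 m at P-3, so the point is downgradient.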